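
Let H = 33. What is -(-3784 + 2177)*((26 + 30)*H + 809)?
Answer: 4269799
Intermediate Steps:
-(-3784 + 2177)*((26 + 30)*H + 809) = -(-3784 + 2177)*((26 + 30)*33 + 809) = -(-1607)*(56*33 + 809) = -(-1607)*(1848 + 809) = -(-1607)*2657 = -1*(-4269799) = 4269799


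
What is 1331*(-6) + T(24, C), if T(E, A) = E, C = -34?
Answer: -7962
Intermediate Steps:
1331*(-6) + T(24, C) = 1331*(-6) + 24 = -7986 + 24 = -7962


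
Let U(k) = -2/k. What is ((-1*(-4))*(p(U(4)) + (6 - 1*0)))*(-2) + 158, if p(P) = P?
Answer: 114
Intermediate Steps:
((-1*(-4))*(p(U(4)) + (6 - 1*0)))*(-2) + 158 = ((-1*(-4))*(-2/4 + (6 - 1*0)))*(-2) + 158 = (4*(-2*¼ + (6 + 0)))*(-2) + 158 = (4*(-½ + 6))*(-2) + 158 = (4*(11/2))*(-2) + 158 = 22*(-2) + 158 = -44 + 158 = 114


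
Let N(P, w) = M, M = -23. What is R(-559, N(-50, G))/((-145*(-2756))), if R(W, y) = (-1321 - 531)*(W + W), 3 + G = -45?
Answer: 39818/7685 ≈ 5.1813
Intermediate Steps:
G = -48 (G = -3 - 45 = -48)
N(P, w) = -23
R(W, y) = -3704*W
R(-559, N(-50, G))/((-145*(-2756))) = (-3704*(-559))/((-145*(-2756))) = 2070536/399620 = 2070536*(1/399620) = 39818/7685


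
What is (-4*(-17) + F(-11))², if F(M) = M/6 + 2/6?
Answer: 17689/4 ≈ 4422.3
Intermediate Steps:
F(M) = ⅓ + M/6 (F(M) = M*(⅙) + 2*(⅙) = M/6 + ⅓ = ⅓ + M/6)
(-4*(-17) + F(-11))² = (-4*(-17) + (⅓ + (⅙)*(-11)))² = (68 + (⅓ - 11/6))² = (68 - 3/2)² = (133/2)² = 17689/4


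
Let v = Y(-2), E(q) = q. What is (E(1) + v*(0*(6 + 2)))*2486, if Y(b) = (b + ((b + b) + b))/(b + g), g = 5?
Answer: 2486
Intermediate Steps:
Y(b) = 4*b/(5 + b) (Y(b) = (b + ((b + b) + b))/(b + 5) = (b + (2*b + b))/(5 + b) = (b + 3*b)/(5 + b) = (4*b)/(5 + b) = 4*b/(5 + b))
v = -8/3 (v = 4*(-2)/(5 - 2) = 4*(-2)/3 = 4*(-2)*(⅓) = -8/3 ≈ -2.6667)
(E(1) + v*(0*(6 + 2)))*2486 = (1 - 0*(6 + 2))*2486 = (1 - 0*8)*2486 = (1 - 8/3*0)*2486 = (1 + 0)*2486 = 1*2486 = 2486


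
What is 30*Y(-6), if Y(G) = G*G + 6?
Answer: 1260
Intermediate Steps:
Y(G) = 6 + G**2 (Y(G) = G**2 + 6 = 6 + G**2)
30*Y(-6) = 30*(6 + (-6)**2) = 30*(6 + 36) = 30*42 = 1260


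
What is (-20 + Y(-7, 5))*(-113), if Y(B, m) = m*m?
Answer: -565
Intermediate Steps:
Y(B, m) = m²
(-20 + Y(-7, 5))*(-113) = (-20 + 5²)*(-113) = (-20 + 25)*(-113) = 5*(-113) = -565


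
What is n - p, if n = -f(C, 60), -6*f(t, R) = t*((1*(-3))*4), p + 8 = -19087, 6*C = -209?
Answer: 57494/3 ≈ 19165.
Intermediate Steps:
C = -209/6 (C = (⅙)*(-209) = -209/6 ≈ -34.833)
p = -19095 (p = -8 - 19087 = -19095)
f(t, R) = 2*t (f(t, R) = -t*(1*(-3))*4/6 = -t*(-3*4)/6 = -t*(-12)/6 = -(-2)*t = 2*t)
n = 209/3 (n = -2*(-209)/6 = -1*(-209/3) = 209/3 ≈ 69.667)
n - p = 209/3 - 1*(-19095) = 209/3 + 19095 = 57494/3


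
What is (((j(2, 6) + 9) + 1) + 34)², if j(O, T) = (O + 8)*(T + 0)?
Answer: 10816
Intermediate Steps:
j(O, T) = T*(8 + O) (j(O, T) = (8 + O)*T = T*(8 + O))
(((j(2, 6) + 9) + 1) + 34)² = (((6*(8 + 2) + 9) + 1) + 34)² = (((6*10 + 9) + 1) + 34)² = (((60 + 9) + 1) + 34)² = ((69 + 1) + 34)² = (70 + 34)² = 104² = 10816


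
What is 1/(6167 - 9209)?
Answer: -1/3042 ≈ -0.00032873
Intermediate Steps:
1/(6167 - 9209) = 1/(-3042) = -1/3042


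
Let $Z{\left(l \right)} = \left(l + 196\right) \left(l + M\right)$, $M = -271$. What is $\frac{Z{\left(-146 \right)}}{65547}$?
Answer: $- \frac{6950}{21849} \approx -0.31809$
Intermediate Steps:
$Z{\left(l \right)} = \left(-271 + l\right) \left(196 + l\right)$ ($Z{\left(l \right)} = \left(l + 196\right) \left(l - 271\right) = \left(196 + l\right) \left(-271 + l\right) = \left(-271 + l\right) \left(196 + l\right)$)
$\frac{Z{\left(-146 \right)}}{65547} = \frac{-53116 + \left(-146\right)^{2} - -10950}{65547} = \left(-53116 + 21316 + 10950\right) \frac{1}{65547} = \left(-20850\right) \frac{1}{65547} = - \frac{6950}{21849}$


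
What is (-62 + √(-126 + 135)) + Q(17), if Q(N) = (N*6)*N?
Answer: 1675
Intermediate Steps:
Q(N) = 6*N² (Q(N) = (6*N)*N = 6*N²)
(-62 + √(-126 + 135)) + Q(17) = (-62 + √(-126 + 135)) + 6*17² = (-62 + √9) + 6*289 = (-62 + 3) + 1734 = -59 + 1734 = 1675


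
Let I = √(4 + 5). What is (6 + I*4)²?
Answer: 324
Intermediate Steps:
I = 3 (I = √9 = 3)
(6 + I*4)² = (6 + 3*4)² = (6 + 12)² = 18² = 324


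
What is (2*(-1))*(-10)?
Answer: 20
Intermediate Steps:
(2*(-1))*(-10) = -2*(-10) = 20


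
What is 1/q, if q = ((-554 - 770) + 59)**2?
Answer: 1/1600225 ≈ 6.2491e-7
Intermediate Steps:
q = 1600225 (q = (-1324 + 59)**2 = (-1265)**2 = 1600225)
1/q = 1/1600225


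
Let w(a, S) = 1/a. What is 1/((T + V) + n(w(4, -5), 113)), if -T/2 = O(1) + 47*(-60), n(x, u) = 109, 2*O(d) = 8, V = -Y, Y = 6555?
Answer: -1/814 ≈ -0.0012285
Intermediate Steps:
V = -6555 (V = -1*6555 = -6555)
O(d) = 4 (O(d) = (1/2)*8 = 4)
T = 5632 (T = -2*(4 + 47*(-60)) = -2*(4 - 2820) = -2*(-2816) = 5632)
1/((T + V) + n(w(4, -5), 113)) = 1/((5632 - 6555) + 109) = 1/(-923 + 109) = 1/(-814) = -1/814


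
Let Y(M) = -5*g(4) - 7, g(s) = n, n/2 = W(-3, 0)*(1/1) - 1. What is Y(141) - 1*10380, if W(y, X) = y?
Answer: -10347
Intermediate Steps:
n = -8 (n = 2*(-3/1 - 1) = 2*(-3 - 1) = 2*(-4) = -8)
g(s) = -8
Y(M) = 33 (Y(M) = -5*(-8) - 7 = 40 - 7 = 33)
Y(141) - 1*10380 = 33 - 1*10380 = 33 - 10380 = -10347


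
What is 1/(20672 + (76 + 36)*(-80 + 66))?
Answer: 1/19104 ≈ 5.2345e-5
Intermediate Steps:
1/(20672 + (76 + 36)*(-80 + 66)) = 1/(20672 + 112*(-14)) = 1/(20672 - 1568) = 1/19104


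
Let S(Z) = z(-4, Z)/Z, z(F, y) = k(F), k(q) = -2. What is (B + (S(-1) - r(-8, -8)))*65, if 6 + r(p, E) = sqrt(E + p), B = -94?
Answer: -5590 - 260*I ≈ -5590.0 - 260.0*I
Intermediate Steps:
z(F, y) = -2
r(p, E) = -6 + sqrt(E + p)
S(Z) = -2/Z
(B + (S(-1) - r(-8, -8)))*65 = (-94 + (-2/(-1) - (-6 + sqrt(-8 - 8))))*65 = (-94 + (-2*(-1) - (-6 + sqrt(-16))))*65 = (-94 + (2 - (-6 + 4*I)))*65 = (-94 + (2 + (6 - 4*I)))*65 = (-94 + (8 - 4*I))*65 = (-86 - 4*I)*65 = -5590 - 260*I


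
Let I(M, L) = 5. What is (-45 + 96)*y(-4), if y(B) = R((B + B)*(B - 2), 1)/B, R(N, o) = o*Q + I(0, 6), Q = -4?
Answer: -51/4 ≈ -12.750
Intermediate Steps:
R(N, o) = 5 - 4*o (R(N, o) = o*(-4) + 5 = -4*o + 5 = 5 - 4*o)
y(B) = 1/B (y(B) = (5 - 4*1)/B = (5 - 4)/B = 1/B)
(-45 + 96)*y(-4) = (-45 + 96)/(-4) = 51*(-¼) = -51/4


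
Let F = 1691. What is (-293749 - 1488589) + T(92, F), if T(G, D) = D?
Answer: -1780647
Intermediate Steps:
(-293749 - 1488589) + T(92, F) = (-293749 - 1488589) + 1691 = -1782338 + 1691 = -1780647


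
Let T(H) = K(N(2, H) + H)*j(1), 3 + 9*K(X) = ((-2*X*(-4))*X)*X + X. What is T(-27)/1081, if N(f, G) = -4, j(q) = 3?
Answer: -79454/1081 ≈ -73.500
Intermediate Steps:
K(X) = -1/3 + X/9 + 8*X**3/9 (K(X) = -1/3 + (((-2*X*(-4))*X)*X + X)/9 = -1/3 + (((-(-8)*X)*X)*X + X)/9 = -1/3 + (((8*X)*X)*X + X)/9 = -1/3 + ((8*X**2)*X + X)/9 = -1/3 + (8*X**3 + X)/9 = -1/3 + (X + 8*X**3)/9 = -1/3 + (X/9 + 8*X**3/9) = -1/3 + X/9 + 8*X**3/9)
T(H) = -7/3 + H/3 + 8*(-4 + H)**3/3 (T(H) = (-1/3 + (-4 + H)/9 + 8*(-4 + H)**3/9)*3 = (-1/3 + (-4/9 + H/9) + 8*(-4 + H)**3/9)*3 = (-7/9 + H/9 + 8*(-4 + H)**3/9)*3 = -7/3 + H/3 + 8*(-4 + H)**3/3)
T(-27)/1081 = (-7/3 + (1/3)*(-27) + 8*(-4 - 27)**3/3)/1081 = (-7/3 - 9 + (8/3)*(-31)**3)*(1/1081) = (-7/3 - 9 + (8/3)*(-29791))*(1/1081) = (-7/3 - 9 - 238328/3)*(1/1081) = -79454*1/1081 = -79454/1081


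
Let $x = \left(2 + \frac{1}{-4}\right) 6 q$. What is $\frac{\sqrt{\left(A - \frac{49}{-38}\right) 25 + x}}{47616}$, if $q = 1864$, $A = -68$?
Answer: $\frac{\sqrt{25853718}}{1809408} \approx 0.0028101$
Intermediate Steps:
$x = 19572$ ($x = \left(2 + \frac{1}{-4}\right) 6 \cdot 1864 = \left(2 - \frac{1}{4}\right) 6 \cdot 1864 = \frac{7}{4} \cdot 6 \cdot 1864 = \frac{21}{2} \cdot 1864 = 19572$)
$\frac{\sqrt{\left(A - \frac{49}{-38}\right) 25 + x}}{47616} = \frac{\sqrt{\left(-68 - \frac{49}{-38}\right) 25 + 19572}}{47616} = \sqrt{\left(-68 - - \frac{49}{38}\right) 25 + 19572} \cdot \frac{1}{47616} = \sqrt{\left(-68 + \frac{49}{38}\right) 25 + 19572} \cdot \frac{1}{47616} = \sqrt{\left(- \frac{2535}{38}\right) 25 + 19572} \cdot \frac{1}{47616} = \sqrt{- \frac{63375}{38} + 19572} \cdot \frac{1}{47616} = \sqrt{\frac{680361}{38}} \cdot \frac{1}{47616} = \frac{\sqrt{25853718}}{38} \cdot \frac{1}{47616} = \frac{\sqrt{25853718}}{1809408}$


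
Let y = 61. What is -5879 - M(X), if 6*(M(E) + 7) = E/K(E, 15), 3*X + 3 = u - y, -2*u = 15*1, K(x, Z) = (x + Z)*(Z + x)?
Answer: -16494305/2809 ≈ -5871.9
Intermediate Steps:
K(x, Z) = (Z + x)² (K(x, Z) = (Z + x)*(Z + x) = (Z + x)²)
u = -15/2 ≈ -7.5000
X = -143/6 (X = -1 + (-15/2 - 1*61)/3 = -1 + (-15/2 - 61)/3 = -1 + (⅓)*(-137/2) = -1 - 137/6 = -143/6 ≈ -23.833)
M(E) = -7 + E/(6*(15 + E)²) (M(E) = -7 + (E/((15 + E)²))/6 = -7 + (E/(15 + E)²)/6 = -7 + E/(6*(15 + E)²))
-5879 - M(X) = -5879 - (-7 + (⅙)*(-143/6)/(15 - 143/6)²) = -5879 - (-7 + (⅙)*(-143/6)/(-53/6)²) = -5879 - (-7 + (⅙)*(-143/6)*(36/2809)) = -5879 - (-7 - 143/2809) = -5879 - 1*(-19806/2809) = -5879 + 19806/2809 = -16494305/2809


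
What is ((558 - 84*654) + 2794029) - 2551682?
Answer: 187969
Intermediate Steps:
((558 - 84*654) + 2794029) - 2551682 = ((558 - 54936) + 2794029) - 2551682 = (-54378 + 2794029) - 2551682 = 2739651 - 2551682 = 187969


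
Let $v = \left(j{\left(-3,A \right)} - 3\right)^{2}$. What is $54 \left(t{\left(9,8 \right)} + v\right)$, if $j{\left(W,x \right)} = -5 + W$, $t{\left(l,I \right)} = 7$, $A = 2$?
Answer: $6912$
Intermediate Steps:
$v = 121$ ($v = \left(\left(-5 - 3\right) - 3\right)^{2} = \left(-8 - 3\right)^{2} = \left(-11\right)^{2} = 121$)
$54 \left(t{\left(9,8 \right)} + v\right) = 54 \left(7 + 121\right) = 54 \cdot 128 = 6912$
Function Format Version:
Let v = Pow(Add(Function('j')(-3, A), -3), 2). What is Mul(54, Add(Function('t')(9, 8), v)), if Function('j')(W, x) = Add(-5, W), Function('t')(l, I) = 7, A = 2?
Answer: 6912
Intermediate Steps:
v = 121 (v = Pow(Add(Add(-5, -3), -3), 2) = Pow(Add(-8, -3), 2) = Pow(-11, 2) = 121)
Mul(54, Add(Function('t')(9, 8), v)) = Mul(54, Add(7, 121)) = Mul(54, 128) = 6912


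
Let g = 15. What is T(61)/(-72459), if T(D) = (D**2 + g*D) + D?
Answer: -4697/72459 ≈ -0.064823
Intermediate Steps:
T(D) = D**2 + 16*D (T(D) = (D**2 + 15*D) + D = D**2 + 16*D)
T(61)/(-72459) = (61*(16 + 61))/(-72459) = (61*77)*(-1/72459) = 4697*(-1/72459) = -4697/72459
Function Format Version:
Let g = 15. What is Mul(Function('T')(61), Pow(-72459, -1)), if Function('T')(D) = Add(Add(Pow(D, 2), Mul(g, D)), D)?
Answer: Rational(-4697, 72459) ≈ -0.064823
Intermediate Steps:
Function('T')(D) = Add(Pow(D, 2), Mul(16, D)) (Function('T')(D) = Add(Add(Pow(D, 2), Mul(15, D)), D) = Add(Pow(D, 2), Mul(16, D)))
Mul(Function('T')(61), Pow(-72459, -1)) = Mul(Mul(61, Add(16, 61)), Pow(-72459, -1)) = Mul(Mul(61, 77), Rational(-1, 72459)) = Mul(4697, Rational(-1, 72459)) = Rational(-4697, 72459)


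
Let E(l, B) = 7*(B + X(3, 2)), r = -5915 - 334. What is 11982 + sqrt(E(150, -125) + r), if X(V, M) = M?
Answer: 11982 + 3*I*sqrt(790) ≈ 11982.0 + 84.321*I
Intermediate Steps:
r = -6249
E(l, B) = 14 + 7*B (E(l, B) = 7*(B + 2) = 7*(2 + B) = 14 + 7*B)
11982 + sqrt(E(150, -125) + r) = 11982 + sqrt((14 + 7*(-125)) - 6249) = 11982 + sqrt((14 - 875) - 6249) = 11982 + sqrt(-861 - 6249) = 11982 + sqrt(-7110) = 11982 + 3*I*sqrt(790)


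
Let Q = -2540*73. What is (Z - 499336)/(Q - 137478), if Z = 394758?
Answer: 52289/161449 ≈ 0.32387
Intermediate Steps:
Q = -185420
(Z - 499336)/(Q - 137478) = (394758 - 499336)/(-185420 - 137478) = -104578/(-322898) = -104578*(-1/322898) = 52289/161449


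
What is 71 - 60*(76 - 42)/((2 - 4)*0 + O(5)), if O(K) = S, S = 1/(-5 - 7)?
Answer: 24551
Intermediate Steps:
S = -1/12 (S = 1/(-12) = -1/12 ≈ -0.083333)
O(K) = -1/12
71 - 60*(76 - 42)/((2 - 4)*0 + O(5)) = 71 - 60*(76 - 42)/((2 - 4)*0 - 1/12) = 71 - 2040/(-2*0 - 1/12) = 71 - 2040/(0 - 1/12) = 71 - 2040/(-1/12) = 71 - 2040*(-12) = 71 - 60*(-408) = 71 + 24480 = 24551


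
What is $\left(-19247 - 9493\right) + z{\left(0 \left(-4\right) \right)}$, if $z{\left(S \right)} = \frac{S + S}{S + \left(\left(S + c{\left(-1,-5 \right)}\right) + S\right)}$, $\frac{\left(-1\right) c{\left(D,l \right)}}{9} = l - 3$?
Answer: $-28740$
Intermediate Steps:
$c{\left(D,l \right)} = 27 - 9 l$ ($c{\left(D,l \right)} = - 9 \left(l - 3\right) = - 9 \left(-3 + l\right) = 27 - 9 l$)
$z{\left(S \right)} = \frac{2 S}{72 + 3 S}$ ($z{\left(S \right)} = \frac{S + S}{S + \left(\left(S + \left(27 - -45\right)\right) + S\right)} = \frac{2 S}{S + \left(\left(S + \left(27 + 45\right)\right) + S\right)} = \frac{2 S}{S + \left(\left(S + 72\right) + S\right)} = \frac{2 S}{S + \left(\left(72 + S\right) + S\right)} = \frac{2 S}{S + \left(72 + 2 S\right)} = \frac{2 S}{72 + 3 S}$)
$\left(-19247 - 9493\right) + z{\left(0 \left(-4\right) \right)} = \left(-19247 - 9493\right) + \frac{2 \cdot 0 \left(-4\right)}{3 \left(24 + 0 \left(-4\right)\right)} = -28740 + \frac{2}{3} \cdot 0 \frac{1}{24 + 0} = -28740 + \frac{2}{3} \cdot 0 \cdot \frac{1}{24} = -28740 + 0 = -28740$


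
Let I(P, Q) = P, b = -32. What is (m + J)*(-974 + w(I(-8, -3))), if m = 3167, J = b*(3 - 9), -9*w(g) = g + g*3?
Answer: -29337506/9 ≈ -3.2597e+6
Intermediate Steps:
w(g) = -4*g/9 (w(g) = -(g + g*3)/9 = -(g + 3*g)/9 = -4*g/9)
J = 192 (J = -32*(3 - 9) = -32*(-6) = 192)
(m + J)*(-974 + w(I(-8, -3))) = (3167 + 192)*(-974 - 4/9*(-8)) = 3359*(-974 + 32/9) = 3359*(-8734/9) = -29337506/9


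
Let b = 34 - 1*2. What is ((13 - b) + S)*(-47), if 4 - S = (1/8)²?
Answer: 45167/64 ≈ 705.73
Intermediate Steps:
b = 32 (b = 34 - 2 = 32)
S = 255/64 (S = 4 - (1/8)² = 4 - (⅛)² = 4 - 1*1/64 = 4 - 1/64 = 255/64 ≈ 3.9844)
((13 - b) + S)*(-47) = ((13 - 1*32) + 255/64)*(-47) = ((13 - 32) + 255/64)*(-47) = (-19 + 255/64)*(-47) = -961/64*(-47) = 45167/64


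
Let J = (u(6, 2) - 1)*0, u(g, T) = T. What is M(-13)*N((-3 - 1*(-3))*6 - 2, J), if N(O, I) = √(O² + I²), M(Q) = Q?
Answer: -26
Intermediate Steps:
J = 0 (J = (2 - 1)*0 = 1*0 = 0)
N(O, I) = √(I² + O²)
M(-13)*N((-3 - 1*(-3))*6 - 2, J) = -13*√(0² + ((-3 - 1*(-3))*6 - 2)²) = -13*√(0 + ((-3 + 3)*6 - 2)²) = -13*√(0 + (0*6 - 2)²) = -13*√(0 + (0 - 2)²) = -13*√(0 + (-2)²) = -13*√(0 + 4) = -13*√4 = -13*2 = -26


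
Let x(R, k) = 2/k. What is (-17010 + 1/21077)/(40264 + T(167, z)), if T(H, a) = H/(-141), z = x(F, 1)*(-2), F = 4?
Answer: -50551287429/119655330389 ≈ -0.42247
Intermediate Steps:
z = -4 (z = (2/1)*(-2) = (2*1)*(-2) = 2*(-2) = -4)
T(H, a) = -H/141 (T(H, a) = H*(-1/141) = -H/141)
(-17010 + 1/21077)/(40264 + T(167, z)) = (-17010 + 1/21077)/(40264 - 1/141*167) = (-17010 + 1/21077)/(40264 - 167/141) = -358519769/(21077*5677057/141) = -358519769/21077*141/5677057 = -50551287429/119655330389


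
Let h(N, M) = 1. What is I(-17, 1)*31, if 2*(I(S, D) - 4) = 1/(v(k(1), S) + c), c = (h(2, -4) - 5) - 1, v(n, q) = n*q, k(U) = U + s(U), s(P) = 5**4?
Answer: 2640425/21294 ≈ 124.00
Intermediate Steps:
s(P) = 625
k(U) = 625 + U (k(U) = U + 625 = 625 + U)
c = -5 (c = (1 - 5) - 1 = -4 - 1 = -5)
I(S, D) = 4 + 1/(2*(-5 + 626*S)) (I(S, D) = 4 + 1/(2*((625 + 1)*S - 5)) = 4 + 1/(2*(626*S - 5)) = 4 + 1/(2*(-5 + 626*S)))
I(-17, 1)*31 = ((-39 + 5008*(-17))/(2*(-5 + 626*(-17))))*31 = ((-39 - 85136)/(2*(-5 - 10642)))*31 = ((1/2)*(-85175)/(-10647))*31 = ((1/2)*(-1/10647)*(-85175))*31 = (85175/21294)*31 = 2640425/21294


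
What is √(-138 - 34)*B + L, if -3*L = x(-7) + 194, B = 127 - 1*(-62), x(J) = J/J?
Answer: -65 + 378*I*√43 ≈ -65.0 + 2478.7*I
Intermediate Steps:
x(J) = 1
B = 189 (B = 127 + 62 = 189)
L = -65 (L = -(1 + 194)/3 = -⅓*195 = -65)
√(-138 - 34)*B + L = √(-138 - 34)*189 - 65 = √(-172)*189 - 65 = (2*I*√43)*189 - 65 = 378*I*√43 - 65 = -65 + 378*I*√43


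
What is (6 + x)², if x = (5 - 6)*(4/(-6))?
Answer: 400/9 ≈ 44.444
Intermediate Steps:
x = ⅔ (x = -4*(-1)/6 = -1*(-⅔) = ⅔ ≈ 0.66667)
(6 + x)² = (6 + ⅔)² = (20/3)² = 400/9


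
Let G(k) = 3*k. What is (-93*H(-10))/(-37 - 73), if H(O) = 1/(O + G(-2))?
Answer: -93/1760 ≈ -0.052841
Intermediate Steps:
H(O) = 1/(-6 + O) (H(O) = 1/(O + 3*(-2)) = 1/(O - 6) = 1/(-6 + O))
(-93*H(-10))/(-37 - 73) = (-93/(-6 - 10))/(-37 - 73) = -93/(-16)/(-110) = -93*(-1/16)*(-1/110) = (93/16)*(-1/110) = -93/1760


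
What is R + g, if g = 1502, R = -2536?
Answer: -1034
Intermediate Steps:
R + g = -2536 + 1502 = -1034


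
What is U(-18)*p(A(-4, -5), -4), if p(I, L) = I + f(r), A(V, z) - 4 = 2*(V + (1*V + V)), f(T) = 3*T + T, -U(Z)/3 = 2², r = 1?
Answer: 192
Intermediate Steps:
U(Z) = -12 (U(Z) = -3*2² = -3*4 = -12)
f(T) = 4*T
A(V, z) = 4 + 6*V (A(V, z) = 4 + 2*(V + (1*V + V)) = 4 + 2*(V + (V + V)) = 4 + 2*(V + 2*V) = 4 + 2*(3*V) = 4 + 6*V)
p(I, L) = 4 + I (p(I, L) = I + 4*1 = I + 4 = 4 + I)
U(-18)*p(A(-4, -5), -4) = -12*(4 + (4 + 6*(-4))) = -12*(4 + (4 - 24)) = -12*(4 - 20) = -12*(-16) = 192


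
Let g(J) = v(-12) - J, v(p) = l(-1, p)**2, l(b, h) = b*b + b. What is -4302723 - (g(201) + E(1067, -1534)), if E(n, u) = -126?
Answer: -4302396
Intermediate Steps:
l(b, h) = b + b**2 (l(b, h) = b**2 + b = b + b**2)
v(p) = 0 (v(p) = (-(1 - 1))**2 = (-1*0)**2 = 0**2 = 0)
g(J) = -J (g(J) = 0 - J = -J)
-4302723 - (g(201) + E(1067, -1534)) = -4302723 - (-1*201 - 126) = -4302723 - (-201 - 126) = -4302723 - 1*(-327) = -4302723 + 327 = -4302396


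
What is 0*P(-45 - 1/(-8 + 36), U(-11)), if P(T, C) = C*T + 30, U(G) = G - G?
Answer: 0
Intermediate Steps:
U(G) = 0
P(T, C) = 30 + C*T
0*P(-45 - 1/(-8 + 36), U(-11)) = 0*(30 + 0*(-45 - 1/(-8 + 36))) = 0*(30 + 0*(-45 - 1/28)) = 0*(30 + 0*(-1261/28)) = 0*(30 + 0) = 0*30 = 0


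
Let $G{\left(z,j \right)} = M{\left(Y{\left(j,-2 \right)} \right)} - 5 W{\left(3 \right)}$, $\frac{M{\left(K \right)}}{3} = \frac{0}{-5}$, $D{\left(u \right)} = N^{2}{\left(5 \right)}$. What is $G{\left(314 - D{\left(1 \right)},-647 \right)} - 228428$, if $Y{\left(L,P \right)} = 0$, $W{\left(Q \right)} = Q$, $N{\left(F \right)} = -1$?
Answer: $-228443$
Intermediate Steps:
$D{\left(u \right)} = 1$ ($D{\left(u \right)} = \left(-1\right)^{2} = 1$)
$M{\left(K \right)} = 0$ ($M{\left(K \right)} = 3 \frac{0}{-5} = 3 \cdot 0 \left(- \frac{1}{5}\right) = 3 \cdot 0 = 0$)
$G{\left(z,j \right)} = -15$ ($G{\left(z,j \right)} = 0 - 15 = -15$)
$G{\left(314 - D{\left(1 \right)},-647 \right)} - 228428 = -15 - 228428 = -228443$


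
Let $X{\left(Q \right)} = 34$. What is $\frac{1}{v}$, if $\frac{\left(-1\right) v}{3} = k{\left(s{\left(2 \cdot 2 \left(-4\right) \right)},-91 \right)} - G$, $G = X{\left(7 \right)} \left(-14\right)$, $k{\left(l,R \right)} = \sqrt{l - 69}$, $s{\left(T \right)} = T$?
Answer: $\frac{i}{3 \left(\sqrt{85} - 476 i\right)} \approx -0.00070002 + 1.3558 \cdot 10^{-5} i$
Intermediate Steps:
$k{\left(l,R \right)} = \sqrt{-69 + l}$
$G = -476$ ($G = 34 \left(-14\right) = -476$)
$v = -1428 - 3 i \sqrt{85}$ ($v = - 3 \left(\sqrt{-69 + 2 \cdot 2 \left(-4\right)} - -476\right) = - 3 \left(\sqrt{-69 + 4 \left(-4\right)} + 476\right) = - 3 \left(\sqrt{-69 - 16} + 476\right) = - 3 \left(\sqrt{-85} + 476\right) = - 3 \left(i \sqrt{85} + 476\right) = - 3 \left(476 + i \sqrt{85}\right) = -1428 - 3 i \sqrt{85} \approx -1428.0 - 27.659 i$)
$\frac{1}{v} = \frac{1}{-1428 - 3 i \sqrt{85}}$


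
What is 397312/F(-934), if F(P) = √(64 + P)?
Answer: -198656*I*√870/435 ≈ -13470.0*I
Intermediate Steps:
397312/F(-934) = 397312/(√(64 - 934)) = 397312/(√(-870)) = 397312/((I*√870)) = 397312*(-I*√870/870) = -198656*I*√870/435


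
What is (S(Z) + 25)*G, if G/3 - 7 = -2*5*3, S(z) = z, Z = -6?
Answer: -1311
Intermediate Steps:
G = -69 (G = 21 + 3*(-2*5*3) = 21 + 3*(-10*3) = 21 + 3*(-30) = 21 - 90 = -69)
(S(Z) + 25)*G = (-6 + 25)*(-69) = 19*(-69) = -1311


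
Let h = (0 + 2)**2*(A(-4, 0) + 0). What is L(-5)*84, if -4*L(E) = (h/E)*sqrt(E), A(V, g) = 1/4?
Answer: 21*I*sqrt(5)/5 ≈ 9.3915*I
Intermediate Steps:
A(V, g) = 1/4
h = 1 (h = (0 + 2)**2*(1/4 + 0) = 2**2*(1/4) = 4*(1/4) = 1)
L(E) = -1/(4*sqrt(E)) (L(E) = -1/E*sqrt(E)/4 = -sqrt(E)/(4*E) = -1/(4*sqrt(E)))
L(-5)*84 = -(-1)*I*sqrt(5)/20*84 = (I*sqrt(5)/20)*84 = 21*I*sqrt(5)/5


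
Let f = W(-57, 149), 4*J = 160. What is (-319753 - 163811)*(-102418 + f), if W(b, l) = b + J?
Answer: 49533878340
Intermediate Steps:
J = 40 (J = (1/4)*160 = 40)
W(b, l) = 40 + b (W(b, l) = b + 40 = 40 + b)
f = -17 (f = 40 - 57 = -17)
(-319753 - 163811)*(-102418 + f) = (-319753 - 163811)*(-102418 - 17) = -483564*(-102435) = 49533878340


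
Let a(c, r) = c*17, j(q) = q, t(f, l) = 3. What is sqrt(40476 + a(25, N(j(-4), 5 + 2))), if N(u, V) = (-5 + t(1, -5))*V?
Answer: sqrt(40901) ≈ 202.24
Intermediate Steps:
N(u, V) = -2*V (N(u, V) = (-5 + 3)*V = -2*V)
a(c, r) = 17*c
sqrt(40476 + a(25, N(j(-4), 5 + 2))) = sqrt(40476 + 17*25) = sqrt(40476 + 425) = sqrt(40901)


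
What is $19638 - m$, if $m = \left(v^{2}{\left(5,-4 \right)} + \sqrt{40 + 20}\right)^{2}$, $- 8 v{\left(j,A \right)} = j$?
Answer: $\frac{80190863}{4096} - \frac{25 \sqrt{15}}{16} \approx 19572.0$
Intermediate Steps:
$v{\left(j,A \right)} = - \frac{j}{8}$
$m = \left(\frac{25}{64} + 2 \sqrt{15}\right)^{2}$ ($m = \left(\left(\left(- \frac{1}{8}\right) 5\right)^{2} + \sqrt{40 + 20}\right)^{2} = \left(\left(- \frac{5}{8}\right)^{2} + \sqrt{60}\right)^{2} = \left(\frac{25}{64} + 2 \sqrt{15}\right)^{2} \approx 66.204$)
$19638 - m = 19638 - \left(\frac{246385}{4096} + \frac{25 \sqrt{15}}{16}\right) = \frac{80190863}{4096} - \frac{25 \sqrt{15}}{16}$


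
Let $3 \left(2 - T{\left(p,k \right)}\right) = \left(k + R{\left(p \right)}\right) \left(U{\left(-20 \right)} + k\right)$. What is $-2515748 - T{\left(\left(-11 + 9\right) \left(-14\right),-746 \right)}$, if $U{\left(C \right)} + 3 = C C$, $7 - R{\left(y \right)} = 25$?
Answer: $- \frac{7280614}{3} \approx -2.4269 \cdot 10^{6}$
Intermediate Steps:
$R{\left(y \right)} = -18$ ($R{\left(y \right)} = 7 - 25 = -18$)
$U{\left(C \right)} = -3 + C^{2}$ ($U{\left(C \right)} = -3 + C C = -3 + C^{2}$)
$T{\left(p,k \right)} = 2 - \frac{\left(-18 + k\right) \left(397 + k\right)}{3}$ ($T{\left(p,k \right)} = 2 - \frac{\left(k - 18\right) \left(\left(-3 + \left(-20\right)^{2}\right) + k\right)}{3} = 2 - \frac{\left(-18 + k\right) \left(\left(-3 + 400\right) + k\right)}{3} = 2 - \frac{\left(-18 + k\right) \left(397 + k\right)}{3}$)
$-2515748 - T{\left(\left(-11 + 9\right) \left(-14\right),-746 \right)} = -2515748 - \left(2384 - - \frac{282734}{3} - \frac{\left(-746\right)^{2}}{3}\right) = -2515748 - \left(2384 + \frac{282734}{3} - \frac{556516}{3}\right) = -2515748 - - \frac{266630}{3} = -2515748 + \frac{266630}{3} = - \frac{7280614}{3}$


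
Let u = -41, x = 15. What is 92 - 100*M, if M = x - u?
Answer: -5508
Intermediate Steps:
M = 56 (M = 15 - 1*(-41) = 15 + 41 = 56)
92 - 100*M = 92 - 100*56 = 92 - 5600 = -5508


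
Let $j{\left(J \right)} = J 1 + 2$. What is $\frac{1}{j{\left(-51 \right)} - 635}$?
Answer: $- \frac{1}{684} \approx -0.001462$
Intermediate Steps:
$j{\left(J \right)} = 2 + J$ ($j{\left(J \right)} = J + 2 = 2 + J$)
$\frac{1}{j{\left(-51 \right)} - 635} = \frac{1}{\left(2 - 51\right) - 635} = \frac{1}{-49 - 635} = \frac{1}{-684} = - \frac{1}{684}$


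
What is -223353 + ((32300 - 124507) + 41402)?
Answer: -274158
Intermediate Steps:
-223353 + ((32300 - 124507) + 41402) = -223353 + (-92207 + 41402) = -223353 - 50805 = -274158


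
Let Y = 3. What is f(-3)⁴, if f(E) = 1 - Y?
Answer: 16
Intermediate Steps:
f(E) = -2 (f(E) = 1 - 1*3 = 1 - 3 = -2)
f(-3)⁴ = (-2)⁴ = 16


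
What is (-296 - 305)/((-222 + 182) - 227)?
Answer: 601/267 ≈ 2.2509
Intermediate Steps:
(-296 - 305)/((-222 + 182) - 227) = -601/(-40 - 227) = -601/(-267) = -601*(-1/267) = 601/267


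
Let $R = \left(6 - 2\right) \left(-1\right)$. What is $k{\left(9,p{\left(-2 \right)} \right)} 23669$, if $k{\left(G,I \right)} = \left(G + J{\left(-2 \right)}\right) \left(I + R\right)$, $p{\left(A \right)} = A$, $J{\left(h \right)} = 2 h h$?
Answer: $-2414238$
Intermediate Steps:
$J{\left(h \right)} = 2 h^{2}$
$R = -4$ ($R = 4 \left(-1\right) = -4$)
$k{\left(G,I \right)} = \left(-4 + I\right) \left(8 + G\right)$ ($k{\left(G,I \right)} = \left(G + 2 \left(-2\right)^{2}\right) \left(I - 4\right) = \left(G + 2 \cdot 4\right) \left(-4 + I\right) = \left(G + 8\right) \left(-4 + I\right) = \left(8 + G\right) \left(-4 + I\right) = \left(-4 + I\right) \left(8 + G\right)$)
$k{\left(9,p{\left(-2 \right)} \right)} 23669 = \left(-32 - 36 + 8 \left(-2\right) + 9 \left(-2\right)\right) 23669 = \left(-32 - 36 - 16 - 18\right) 23669 = \left(-102\right) 23669 = -2414238$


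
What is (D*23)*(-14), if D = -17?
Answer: 5474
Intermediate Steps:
(D*23)*(-14) = -17*23*(-14) = -391*(-14) = 5474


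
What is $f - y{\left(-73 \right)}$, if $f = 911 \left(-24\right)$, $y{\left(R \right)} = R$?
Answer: $-21791$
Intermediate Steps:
$f = -21864$
$f - y{\left(-73 \right)} = -21864 - -73 = -21864 + 73 = -21791$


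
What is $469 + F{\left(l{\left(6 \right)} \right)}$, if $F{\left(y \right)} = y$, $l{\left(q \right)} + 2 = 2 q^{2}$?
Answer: $539$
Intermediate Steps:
$l{\left(q \right)} = -2 + 2 q^{2}$
$469 + F{\left(l{\left(6 \right)} \right)} = 469 - \left(2 - 2 \cdot 6^{2}\right) = 469 + \left(-2 + 2 \cdot 36\right) = 469 + \left(-2 + 72\right) = 469 + 70 = 539$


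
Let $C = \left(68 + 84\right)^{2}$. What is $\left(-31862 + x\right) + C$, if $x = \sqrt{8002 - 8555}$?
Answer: $-8758 + i \sqrt{553} \approx -8758.0 + 23.516 i$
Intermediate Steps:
$C = 23104$ ($C = 152^{2} = 23104$)
$x = i \sqrt{553}$ ($x = \sqrt{-553} = i \sqrt{553} \approx 23.516 i$)
$\left(-31862 + x\right) + C = \left(-31862 + i \sqrt{553}\right) + 23104 = -8758 + i \sqrt{553}$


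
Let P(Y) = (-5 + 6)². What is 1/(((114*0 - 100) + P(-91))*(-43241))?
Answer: 1/4280859 ≈ 2.3360e-7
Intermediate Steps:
P(Y) = 1 (P(Y) = 1² = 1)
1/(((114*0 - 100) + P(-91))*(-43241)) = 1/(((114*0 - 100) + 1)*(-43241)) = -1/43241/((0 - 100) + 1) = -1/43241/(-100 + 1) = -1/43241/(-99) = -1/99*(-1/43241) = 1/4280859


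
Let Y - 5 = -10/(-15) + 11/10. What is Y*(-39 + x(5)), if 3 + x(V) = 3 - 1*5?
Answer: -4466/15 ≈ -297.73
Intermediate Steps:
x(V) = -5 (x(V) = -3 + (3 - 1*5) = -3 + (3 - 5) = -3 - 2 = -5)
Y = 203/30 (Y = 5 + (-10/(-15) + 11/10) = 5 + (-10*(-1/15) + 11*(⅒)) = 5 + (⅔ + 11/10) = 5 + 53/30 = 203/30 ≈ 6.7667)
Y*(-39 + x(5)) = 203*(-39 - 5)/30 = (203/30)*(-44) = -4466/15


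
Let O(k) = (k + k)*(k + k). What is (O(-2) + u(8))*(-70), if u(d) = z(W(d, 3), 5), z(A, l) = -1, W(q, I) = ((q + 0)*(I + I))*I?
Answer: -1050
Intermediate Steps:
W(q, I) = 2*q*I² (W(q, I) = (q*(2*I))*I = (2*I*q)*I = 2*q*I²)
O(k) = 4*k² (O(k) = (2*k)*(2*k) = 4*k²)
u(d) = -1
(O(-2) + u(8))*(-70) = (4*(-2)² - 1)*(-70) = (4*4 - 1)*(-70) = (16 - 1)*(-70) = 15*(-70) = -1050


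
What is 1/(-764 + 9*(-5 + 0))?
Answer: -1/809 ≈ -0.0012361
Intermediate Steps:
1/(-764 + 9*(-5 + 0)) = 1/(-764 + 9*(-5)) = 1/(-764 - 45) = 1/(-809) = -1/809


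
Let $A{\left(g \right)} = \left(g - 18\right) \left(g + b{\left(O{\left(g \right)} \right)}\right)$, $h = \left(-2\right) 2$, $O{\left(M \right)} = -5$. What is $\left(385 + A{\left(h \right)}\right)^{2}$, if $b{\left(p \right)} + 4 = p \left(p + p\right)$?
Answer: $290521$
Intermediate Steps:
$b{\left(p \right)} = -4 + 2 p^{2}$ ($b{\left(p \right)} = -4 + p \left(p + p\right) = -4 + p 2 p = -4 + 2 p^{2}$)
$h = -4$
$A{\left(g \right)} = \left(-18 + g\right) \left(46 + g\right)$ ($A{\left(g \right)} = \left(g - 18\right) \left(g - \left(4 - 2 \left(-5\right)^{2}\right)\right) = \left(-18 + g\right) \left(g + \left(-4 + 2 \cdot 25\right)\right) = \left(-18 + g\right) \left(g + \left(-4 + 50\right)\right) = \left(-18 + g\right) \left(g + 46\right) = \left(-18 + g\right) \left(46 + g\right)$)
$\left(385 + A{\left(h \right)}\right)^{2} = \left(385 + \left(-828 + \left(-4\right)^{2} + 28 \left(-4\right)\right)\right)^{2} = \left(385 - 924\right)^{2} = \left(-539\right)^{2} = 290521$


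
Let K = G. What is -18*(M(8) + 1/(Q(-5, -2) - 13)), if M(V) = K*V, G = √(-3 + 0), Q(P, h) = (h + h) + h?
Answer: 18/19 - 144*I*√3 ≈ 0.94737 - 249.42*I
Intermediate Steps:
Q(P, h) = 3*h (Q(P, h) = 2*h + h = 3*h)
G = I*√3 (G = √(-3) = I*√3 ≈ 1.732*I)
K = I*√3 ≈ 1.732*I
M(V) = I*V*√3 (M(V) = (I*√3)*V = I*V*√3)
-18*(M(8) + 1/(Q(-5, -2) - 13)) = -18*(I*8*√3 + 1/(3*(-2) - 13)) = -18*(8*I*√3 + 1/(-6 - 13)) = -18*(8*I*√3 + 1/(-19)) = -18*(8*I*√3 - 1/19) = -18*(-1/19 + 8*I*√3) = 18/19 - 144*I*√3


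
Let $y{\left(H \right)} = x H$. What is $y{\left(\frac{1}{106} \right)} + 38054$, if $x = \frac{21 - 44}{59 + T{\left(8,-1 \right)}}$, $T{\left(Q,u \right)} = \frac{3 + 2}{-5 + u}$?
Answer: $\frac{703884769}{18497} \approx 38054.0$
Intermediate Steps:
$T{\left(Q,u \right)} = \frac{5}{-5 + u}$
$x = - \frac{138}{349}$ ($x = \frac{21 - 44}{59 + \frac{5}{-5 - 1}} = - \frac{23}{59 + \frac{5}{-6}} = - \frac{23}{59 + 5 \left(- \frac{1}{6}\right)} = - \frac{23}{59 - \frac{5}{6}} = - \frac{23}{\frac{349}{6}} = \left(-23\right) \frac{6}{349} = - \frac{138}{349} \approx -0.39542$)
$y{\left(H \right)} = - \frac{138 H}{349}$
$y{\left(\frac{1}{106} \right)} + 38054 = - \frac{138}{349 \cdot 106} + 38054 = \left(- \frac{138}{349}\right) \frac{1}{106} + 38054 = - \frac{69}{18497} + 38054 = \frac{703884769}{18497}$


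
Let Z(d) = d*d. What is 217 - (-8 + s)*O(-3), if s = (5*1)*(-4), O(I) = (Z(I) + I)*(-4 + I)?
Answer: -959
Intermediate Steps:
Z(d) = d²
O(I) = (-4 + I)*(I + I²) (O(I) = (I² + I)*(-4 + I) = (I + I²)*(-4 + I) = (-4 + I)*(I + I²))
s = -20 (s = 5*(-4) = -20)
217 - (-8 + s)*O(-3) = 217 - (-8 - 20)*(-3*(-4 + (-3)² - 3*(-3))) = 217 - (-28)*(-3*(-4 + 9 + 9)) = 217 - (-28)*(-3*14) = 217 - (-28)*(-42) = 217 - 1*1176 = 217 - 1176 = -959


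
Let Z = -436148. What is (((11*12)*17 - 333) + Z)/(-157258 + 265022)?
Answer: -434237/107764 ≈ -4.0295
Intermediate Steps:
(((11*12)*17 - 333) + Z)/(-157258 + 265022) = (((11*12)*17 - 333) - 436148)/(-157258 + 265022) = ((132*17 - 333) - 436148)/107764 = ((2244 - 333) - 436148)*(1/107764) = (1911 - 436148)*(1/107764) = -434237*1/107764 = -434237/107764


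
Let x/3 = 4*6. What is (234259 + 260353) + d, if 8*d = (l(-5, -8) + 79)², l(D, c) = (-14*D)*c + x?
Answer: 4124177/8 ≈ 5.1552e+5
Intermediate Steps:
x = 72 (x = 3*(4*6) = 3*24 = 72)
l(D, c) = 72 - 14*D*c (l(D, c) = (-14*D)*c + 72 = -14*D*c + 72 = 72 - 14*D*c)
d = 167281/8 (d = ((72 - 14*(-5)*(-8)) + 79)²/8 = ((72 - 560) + 79)²/8 = (-488 + 79)²/8 = (⅛)*(-409)² = (⅛)*167281 = 167281/8 ≈ 20910.)
(234259 + 260353) + d = (234259 + 260353) + 167281/8 = 494612 + 167281/8 = 4124177/8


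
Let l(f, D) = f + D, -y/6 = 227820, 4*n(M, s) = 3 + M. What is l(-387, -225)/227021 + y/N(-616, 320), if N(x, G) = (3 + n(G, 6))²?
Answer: -993036281364/5095486345 ≈ -194.89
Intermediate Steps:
n(M, s) = ¾ + M/4 (n(M, s) = (3 + M)/4 = ¾ + M/4)
y = -1366920 (y = -6*227820 = -1366920)
N(x, G) = (15/4 + G/4)² (N(x, G) = (3 + (¾ + G/4))² = (15/4 + G/4)²)
l(f, D) = D + f
l(-387, -225)/227021 + y/N(-616, 320) = (-225 - 387)/227021 - 1366920*16/(15 + 320)² = -612*1/227021 - 1366920/((1/16)*335²) = -612/227021 - 1366920/((1/16)*112225) = -612/227021 - 1366920/112225/16 = -612/227021 - 1366920*16/112225 = -612/227021 - 4374144/22445 = -993036281364/5095486345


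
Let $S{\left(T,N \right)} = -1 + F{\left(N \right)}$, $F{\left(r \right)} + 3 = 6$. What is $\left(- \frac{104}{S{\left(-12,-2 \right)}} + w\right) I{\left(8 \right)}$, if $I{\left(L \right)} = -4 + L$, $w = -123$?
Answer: $-700$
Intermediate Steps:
$F{\left(r \right)} = 3$ ($F{\left(r \right)} = -3 + 6 = 3$)
$S{\left(T,N \right)} = 2$ ($S{\left(T,N \right)} = -1 + 3 = 2$)
$\left(- \frac{104}{S{\left(-12,-2 \right)}} + w\right) I{\left(8 \right)} = \left(- \frac{104}{2} - 123\right) \left(-4 + 8\right) = \left(\left(-104\right) \frac{1}{2} - 123\right) 4 = \left(-52 - 123\right) 4 = \left(-175\right) 4 = -700$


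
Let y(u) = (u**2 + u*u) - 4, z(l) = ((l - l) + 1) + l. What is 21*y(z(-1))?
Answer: -84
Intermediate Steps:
z(l) = 1 + l (z(l) = (0 + 1) + l = 1 + l)
y(u) = -4 + 2*u**2 (y(u) = (u**2 + u**2) - 4 = 2*u**2 - 4 = -4 + 2*u**2)
21*y(z(-1)) = 21*(-4 + 2*(1 - 1)**2) = 21*(-4 + 2*0**2) = 21*(-4 + 2*0) = 21*(-4 + 0) = 21*(-4) = -84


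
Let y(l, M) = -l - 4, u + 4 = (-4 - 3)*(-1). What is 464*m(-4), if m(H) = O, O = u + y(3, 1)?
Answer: -1856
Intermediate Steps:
u = 3 (u = -4 + (-4 - 3)*(-1) = -4 - 7*(-1) = -4 + 7 = 3)
y(l, M) = -4 - l
O = -4 (O = 3 + (-4 - 1*3) = 3 + (-4 - 3) = 3 - 7 = -4)
m(H) = -4
464*m(-4) = 464*(-4) = -1856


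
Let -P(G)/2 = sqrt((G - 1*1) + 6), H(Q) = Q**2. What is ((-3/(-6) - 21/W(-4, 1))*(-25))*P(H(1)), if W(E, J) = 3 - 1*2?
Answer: -1025*sqrt(6) ≈ -2510.7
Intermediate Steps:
W(E, J) = 1 (W(E, J) = 3 - 2 = 1)
P(G) = -2*sqrt(5 + G) (P(G) = -2*sqrt((G - 1*1) + 6) = -2*sqrt((G - 1) + 6) = -2*sqrt((-1 + G) + 6) = -2*sqrt(5 + G))
((-3/(-6) - 21/W(-4, 1))*(-25))*P(H(1)) = ((-3/(-6) - 21/1)*(-25))*(-2*sqrt(5 + 1**2)) = ((-3*(-1/6) - 21*1)*(-25))*(-2*sqrt(5 + 1)) = ((1/2 - 21)*(-25))*(-2*sqrt(6)) = (-41/2*(-25))*(-2*sqrt(6)) = 1025*(-2*sqrt(6))/2 = -1025*sqrt(6)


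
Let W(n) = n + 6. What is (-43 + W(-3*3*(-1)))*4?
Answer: -112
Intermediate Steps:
W(n) = 6 + n
(-43 + W(-3*3*(-1)))*4 = (-43 + (6 - 3*3*(-1)))*4 = (-43 + (6 - 9*(-1)))*4 = (-43 + (6 + 9))*4 = (-43 + 15)*4 = -28*4 = -112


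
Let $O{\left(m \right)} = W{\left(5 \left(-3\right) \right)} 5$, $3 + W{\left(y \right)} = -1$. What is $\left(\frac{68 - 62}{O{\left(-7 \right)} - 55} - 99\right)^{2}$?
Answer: $\frac{6135529}{625} \approx 9816.8$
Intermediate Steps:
$W{\left(y \right)} = -4$ ($W{\left(y \right)} = -3 - 1 = -4$)
$O{\left(m \right)} = -20$ ($O{\left(m \right)} = \left(-4\right) 5 = -20$)
$\left(\frac{68 - 62}{O{\left(-7 \right)} - 55} - 99\right)^{2} = \left(\frac{68 - 62}{-20 - 55} - 99\right)^{2} = \left(\frac{6}{-75} - 99\right)^{2} = \left(6 \left(- \frac{1}{75}\right) - 99\right)^{2} = \left(- \frac{2}{25} - 99\right)^{2} = \left(- \frac{2477}{25}\right)^{2} = \frac{6135529}{625}$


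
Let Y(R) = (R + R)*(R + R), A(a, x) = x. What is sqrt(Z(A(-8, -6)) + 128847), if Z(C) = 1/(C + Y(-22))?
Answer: sqrt(479942192230)/1930 ≈ 358.95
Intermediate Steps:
Y(R) = 4*R**2 (Y(R) = (2*R)*(2*R) = 4*R**2)
Z(C) = 1/(1936 + C) (Z(C) = 1/(C + 4*(-22)**2) = 1/(C + 4*484) = 1/(C + 1936) = 1/(1936 + C))
sqrt(Z(A(-8, -6)) + 128847) = sqrt(1/(1936 - 6) + 128847) = sqrt(1/1930 + 128847) = sqrt(248674711/1930) = sqrt(479942192230)/1930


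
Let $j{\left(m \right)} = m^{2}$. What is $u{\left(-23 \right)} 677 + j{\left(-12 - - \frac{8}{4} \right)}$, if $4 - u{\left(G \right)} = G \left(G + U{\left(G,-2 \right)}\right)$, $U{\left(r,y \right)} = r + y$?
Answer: $-744600$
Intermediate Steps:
$u{\left(G \right)} = 4 - G \left(-2 + 2 G\right)$ ($u{\left(G \right)} = 4 - G \left(G + \left(G - 2\right)\right) = 4 - G \left(G + \left(-2 + G\right)\right) = 4 - G \left(-2 + 2 G\right)$)
$u{\left(-23 \right)} 677 + j{\left(-12 - - \frac{8}{4} \right)} = \left(4 - 2 \left(-23\right)^{2} + 2 \left(-23\right)\right) 677 + \left(-12 - - \frac{8}{4}\right)^{2} = \left(4 - 1058 - 46\right) 677 + \left(-12 - \left(-8\right) \frac{1}{4}\right)^{2} = \left(4 - 1058 - 46\right) 677 + \left(-12 - -2\right)^{2} = \left(-1100\right) 677 + \left(-12 + 2\right)^{2} = -744700 + \left(-10\right)^{2} = -744700 + 100 = -744600$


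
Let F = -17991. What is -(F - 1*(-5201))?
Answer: 12790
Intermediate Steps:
-(F - 1*(-5201)) = -(-17991 - 1*(-5201)) = -(-17991 + 5201) = -1*(-12790) = 12790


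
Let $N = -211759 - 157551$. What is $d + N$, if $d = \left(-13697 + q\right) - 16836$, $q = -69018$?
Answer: $-468861$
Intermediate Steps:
$d = -99551$ ($d = \left(-13697 - 69018\right) - 16836 = -82715 - 16836 = -99551$)
$N = -369310$ ($N = -211759 - 157551 = -369310$)
$d + N = -99551 - 369310 = -468861$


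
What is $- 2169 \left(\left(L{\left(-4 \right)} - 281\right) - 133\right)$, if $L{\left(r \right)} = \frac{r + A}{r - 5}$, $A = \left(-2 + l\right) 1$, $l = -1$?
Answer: $896279$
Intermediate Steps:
$A = -3$ ($A = \left(-2 - 1\right) 1 = \left(-3\right) 1 = -3$)
$L{\left(r \right)} = \frac{-3 + r}{-5 + r}$ ($L{\left(r \right)} = \frac{r - 3}{r - 5} = \frac{-3 + r}{-5 + r}$)
$- 2169 \left(\left(L{\left(-4 \right)} - 281\right) - 133\right) = - 2169 \left(\left(\frac{-3 - 4}{-5 - 4} - 281\right) - 133\right) = - 2169 \left(\left(\frac{1}{-9} \left(-7\right) - 281\right) - 133\right) = - 2169 \left(\left(\left(- \frac{1}{9}\right) \left(-7\right) - 281\right) - 133\right) = - 2169 \left(\left(\frac{7}{9} - 281\right) - 133\right) = - 2169 \left(- \frac{2522}{9} - 133\right) = \left(-2169\right) \left(- \frac{3719}{9}\right) = 896279$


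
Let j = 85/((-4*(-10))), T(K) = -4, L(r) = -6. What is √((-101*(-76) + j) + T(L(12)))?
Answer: 29*√146/4 ≈ 87.602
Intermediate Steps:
j = 17/8 (j = 85/40 = 85*(1/40) = 17/8 ≈ 2.1250)
√((-101*(-76) + j) + T(L(12))) = √((-101*(-76) + 17/8) - 4) = √((7676 + 17/8) - 4) = √(61425/8 - 4) = √(61393/8) = 29*√146/4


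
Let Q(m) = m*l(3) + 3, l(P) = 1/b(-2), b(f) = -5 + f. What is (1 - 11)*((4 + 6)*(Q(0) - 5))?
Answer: 200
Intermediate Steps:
l(P) = -1/7 (l(P) = 1/(-5 - 2) = 1/(-7) = -1/7)
Q(m) = 3 - m/7 (Q(m) = m*(-1/7) + 3 = -m/7 + 3 = 3 - m/7)
(1 - 11)*((4 + 6)*(Q(0) - 5)) = (1 - 11)*((4 + 6)*((3 - 1/7*0) - 5)) = -100*((3 + 0) - 5) = -100*(3 - 5) = -100*(-2) = -10*(-20) = 200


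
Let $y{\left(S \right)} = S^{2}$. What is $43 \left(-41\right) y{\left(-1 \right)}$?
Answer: $-1763$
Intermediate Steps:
$43 \left(-41\right) y{\left(-1 \right)} = 43 \left(-41\right) \left(-1\right)^{2} = \left(-1763\right) 1 = -1763$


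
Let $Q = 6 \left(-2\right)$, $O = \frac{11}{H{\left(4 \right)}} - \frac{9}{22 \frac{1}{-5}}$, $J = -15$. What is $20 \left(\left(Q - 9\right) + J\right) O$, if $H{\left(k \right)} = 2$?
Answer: $- \frac{59760}{11} \approx -5432.7$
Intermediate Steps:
$O = \frac{83}{11}$ ($O = \frac{11}{2} - \frac{9}{22 \frac{1}{-5}} = 11 \cdot \frac{1}{2} - \frac{9}{22 \left(- \frac{1}{5}\right)} = \frac{11}{2} - \frac{9}{- \frac{22}{5}} = \frac{11}{2} - - \frac{45}{22} = \frac{11}{2} + \frac{45}{22} = \frac{83}{11} \approx 7.5455$)
$Q = -12$
$20 \left(\left(Q - 9\right) + J\right) O = 20 \left(\left(-12 - 9\right) - 15\right) \frac{83}{11} = 20 \left(-21 - 15\right) \frac{83}{11} = 20 \left(-36\right) \frac{83}{11} = \left(-720\right) \frac{83}{11} = - \frac{59760}{11}$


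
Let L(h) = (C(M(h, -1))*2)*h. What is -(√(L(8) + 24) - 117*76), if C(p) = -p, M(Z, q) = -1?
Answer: 8892 - 2*√10 ≈ 8885.7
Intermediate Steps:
L(h) = 2*h (L(h) = (-1*(-1)*2)*h = (1*2)*h = 2*h)
-(√(L(8) + 24) - 117*76) = -(√(2*8 + 24) - 117*76) = -(√(16 + 24) - 8892) = -(√40 - 8892) = -(2*√10 - 8892) = -(-8892 + 2*√10) = 8892 - 2*√10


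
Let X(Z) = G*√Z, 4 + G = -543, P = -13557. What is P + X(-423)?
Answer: -13557 - 1641*I*√47 ≈ -13557.0 - 11250.0*I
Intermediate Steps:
G = -547 (G = -4 - 543 = -547)
X(Z) = -547*√Z
P + X(-423) = -13557 - 1641*I*√47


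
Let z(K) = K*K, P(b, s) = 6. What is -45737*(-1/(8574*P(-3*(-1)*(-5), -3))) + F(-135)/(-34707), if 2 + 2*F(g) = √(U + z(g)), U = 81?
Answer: 529148501/595155636 - 3*√226/23138 ≈ 0.88714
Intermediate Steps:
z(K) = K²
F(g) = -1 + √(81 + g²)/2
-45737*(-1/(8574*P(-3*(-1)*(-5), -3))) + F(-135)/(-34707) = -45737/(6*(-8574)) + (-1 + √(81 + (-135)²)/2)/(-34707) = -45737/(-51444) + (-1 + √(81 + 18225)/2)*(-1/34707) = -45737*(-1/51444) + (-1 + √18306/2)*(-1/34707) = 45737/51444 + (-1 + (9*√226)/2)*(-1/34707) = 45737/51444 + (-1 + 9*√226/2)*(-1/34707) = 45737/51444 + (1/34707 - 3*√226/23138) = 529148501/595155636 - 3*√226/23138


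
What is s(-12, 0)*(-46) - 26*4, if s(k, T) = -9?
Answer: 310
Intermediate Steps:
s(-12, 0)*(-46) - 26*4 = -9*(-46) - 26*4 = 414 - 104 = 310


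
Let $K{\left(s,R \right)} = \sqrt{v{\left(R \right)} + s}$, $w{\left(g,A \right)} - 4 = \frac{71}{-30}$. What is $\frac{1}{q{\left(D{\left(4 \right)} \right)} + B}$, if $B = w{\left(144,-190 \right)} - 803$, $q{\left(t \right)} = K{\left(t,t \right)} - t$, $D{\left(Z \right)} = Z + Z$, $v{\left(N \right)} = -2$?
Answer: $- \frac{728430}{589561561} - \frac{900 \sqrt{6}}{589561561} \approx -0.0012393$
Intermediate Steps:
$w{\left(g,A \right)} = \frac{49}{30}$ ($w{\left(g,A \right)} = 4 + \frac{71}{-30} = 4 + 71 \left(- \frac{1}{30}\right) = 4 - \frac{71}{30} = \frac{49}{30}$)
$K{\left(s,R \right)} = \sqrt{-2 + s}$
$D{\left(Z \right)} = 2 Z$
$q{\left(t \right)} = \sqrt{-2 + t} - t$
$B = - \frac{24041}{30}$ ($B = \frac{49}{30} - 803 = - \frac{24041}{30} \approx -801.37$)
$\frac{1}{q{\left(D{\left(4 \right)} \right)} + B} = \frac{1}{\left(\sqrt{-2 + 2 \cdot 4} - 2 \cdot 4\right) - \frac{24041}{30}} = \frac{1}{\left(\sqrt{-2 + 8} - 8\right) - \frac{24041}{30}} = \frac{1}{\left(\sqrt{6} - 8\right) - \frac{24041}{30}} = \frac{1}{\left(-8 + \sqrt{6}\right) - \frac{24041}{30}} = \frac{1}{- \frac{24281}{30} + \sqrt{6}}$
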